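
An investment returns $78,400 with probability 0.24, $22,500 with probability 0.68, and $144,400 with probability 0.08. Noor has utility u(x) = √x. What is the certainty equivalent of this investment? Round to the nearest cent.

$39,840.16

E[u] = 0.24·√78400 + 0.68·√22500 + 0.08·√144400 = 0.24·280 + 0.68·150 + 0.08·380 = 199.6
CE = (199.6)² = 39840.16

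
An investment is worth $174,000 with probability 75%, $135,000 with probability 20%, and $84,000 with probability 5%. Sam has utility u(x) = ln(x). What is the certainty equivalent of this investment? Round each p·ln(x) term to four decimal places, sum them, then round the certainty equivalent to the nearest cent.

$159,468.23

E[u] = 0.75·ln(174000) + 0.2·ln(135000) + 0.05·ln(84000) = 9.0501 + 2.3626 + 0.5669 = 11.9796
CE = e^11.9796 ≈ 159468.23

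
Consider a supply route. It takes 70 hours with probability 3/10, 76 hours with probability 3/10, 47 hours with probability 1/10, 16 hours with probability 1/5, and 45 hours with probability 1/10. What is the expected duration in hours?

56.2 hours

EV = 3/10 × 70 + 3/10 × 76 + 1/10 × 47 + 1/5 × 16 + 1/10 × 45 = 21 + 22.8 + 4.7 + 3.2 + 4.5 = 56.2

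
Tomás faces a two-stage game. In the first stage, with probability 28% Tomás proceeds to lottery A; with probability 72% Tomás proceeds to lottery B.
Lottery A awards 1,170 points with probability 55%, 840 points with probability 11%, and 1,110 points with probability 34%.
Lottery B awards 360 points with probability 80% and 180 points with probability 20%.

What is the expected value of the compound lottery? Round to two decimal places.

EV(A) = 0.55 × 1170 + 0.11 × 840 + 0.34 × 1110 = 643.5 + 92.4 + 377.4 = 1113.3
EV(B) = 0.8 × 360 + 0.2 × 180 = 288 + 36 = 324
Overall = 0.28 × 1113.3 + 0.72 × 324 = 311.724 + 233.28 = 545.004

545.00 points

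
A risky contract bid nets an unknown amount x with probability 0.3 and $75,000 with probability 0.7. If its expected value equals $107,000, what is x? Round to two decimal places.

0.3·x + 0.7·75000 = 107000
0.3·x = 107000 − 52500 = 54500
x = 54500 / 0.3 = 181666.6667

x = $181,666.67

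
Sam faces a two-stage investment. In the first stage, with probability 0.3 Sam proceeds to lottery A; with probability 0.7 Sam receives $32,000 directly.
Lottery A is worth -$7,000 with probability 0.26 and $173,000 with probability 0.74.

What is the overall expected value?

EV(A) = 0.26 × (-7000) + 0.74 × 173000 = -1820 + 128020 = 126200
Branch B: 32000 (certain)
Overall = 0.3 × 126200 + 0.7 × 32000 = 37860 + 22400 = 60260

$60,260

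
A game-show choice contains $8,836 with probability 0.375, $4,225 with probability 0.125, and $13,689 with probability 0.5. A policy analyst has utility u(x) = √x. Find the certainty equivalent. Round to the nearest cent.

E[u] = 0.375·√8836 + 0.125·√4225 + 0.5·√13689 = 0.375·94 + 0.125·65 + 0.5·117 = 101.875
CE = (101.875)² = 10378.515625

$10,378.52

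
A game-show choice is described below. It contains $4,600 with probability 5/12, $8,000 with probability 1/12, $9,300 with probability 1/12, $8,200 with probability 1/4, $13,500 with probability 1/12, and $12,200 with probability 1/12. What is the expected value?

$7,550

EV = 5/12 × 4600 + 1/12 × 8000 + 1/12 × 9300 + 1/4 × 8200 + 1/12 × 13500 + 1/12 × 12200 = 1916.6667 + 666.6667 + 775 + 2050 + 1125 + 1016.6667 = 7550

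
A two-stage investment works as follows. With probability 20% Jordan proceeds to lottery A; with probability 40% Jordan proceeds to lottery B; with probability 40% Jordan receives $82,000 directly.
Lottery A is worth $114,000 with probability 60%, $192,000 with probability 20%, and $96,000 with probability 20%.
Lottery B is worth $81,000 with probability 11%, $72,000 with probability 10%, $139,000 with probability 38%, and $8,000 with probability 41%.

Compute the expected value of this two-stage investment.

$86,884

EV(A) = 0.6 × 114000 + 0.2 × 192000 + 0.2 × 96000 = 68400 + 38400 + 19200 = 126000
EV(B) = 0.11 × 81000 + 0.1 × 72000 + 0.38 × 139000 + 0.41 × 8000 = 8910 + 7200 + 52820 + 3280 = 72210
Branch C: 82000 (certain)
Overall = 0.2 × 126000 + 0.4 × 72210 + 0.4 × 82000 = 25200 + 28884 + 32800 = 86884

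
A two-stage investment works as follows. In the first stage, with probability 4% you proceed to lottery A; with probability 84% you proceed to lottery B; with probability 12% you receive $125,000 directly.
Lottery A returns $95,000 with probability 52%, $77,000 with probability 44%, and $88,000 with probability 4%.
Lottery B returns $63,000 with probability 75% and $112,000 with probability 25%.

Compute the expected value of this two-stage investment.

$81,682

EV(A) = 0.52 × 95000 + 0.44 × 77000 + 0.04 × 88000 = 49400 + 33880 + 3520 = 86800
EV(B) = 0.75 × 63000 + 0.25 × 112000 = 47250 + 28000 = 75250
Branch C: 125000 (certain)
Overall = 0.04 × 86800 + 0.84 × 75250 + 0.12 × 125000 = 3472 + 63210 + 15000 = 81682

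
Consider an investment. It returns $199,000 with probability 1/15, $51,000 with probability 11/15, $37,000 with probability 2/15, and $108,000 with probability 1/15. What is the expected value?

EV = 1/15 × 199000 + 11/15 × 51000 + 2/15 × 37000 + 1/15 × 108000 = 13266.6667 + 37400 + 4933.3333 + 7200 = 62800

$62,800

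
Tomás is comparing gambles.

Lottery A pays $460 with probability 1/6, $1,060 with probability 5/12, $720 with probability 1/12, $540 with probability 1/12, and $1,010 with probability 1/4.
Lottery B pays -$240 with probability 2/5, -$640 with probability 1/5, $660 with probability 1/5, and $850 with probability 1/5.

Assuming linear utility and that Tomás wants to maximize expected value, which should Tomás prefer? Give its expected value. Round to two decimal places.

Lottery A = 1/6 × 460 + 5/12 × 1060 + 1/12 × 720 + 1/12 × 540 + 1/4 × 1010 = 76.6667 + 441.6667 + 60 + 45 + 252.5 = 875.8333
Lottery B = 2/5 × (-240) + 1/5 × (-640) + 1/5 × 660 + 1/5 × 850 = -96 − 128 + 132 + 170 = 78

Lottery A ($875.83)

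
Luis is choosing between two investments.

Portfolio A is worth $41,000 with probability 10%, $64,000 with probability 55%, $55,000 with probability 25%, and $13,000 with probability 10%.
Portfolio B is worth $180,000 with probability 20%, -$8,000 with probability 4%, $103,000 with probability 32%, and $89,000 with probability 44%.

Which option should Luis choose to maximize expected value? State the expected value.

Portfolio A = 0.1 × 41000 + 0.55 × 64000 + 0.25 × 55000 + 0.1 × 13000 = 4100 + 35200 + 13750 + 1300 = 54350
Portfolio B = 0.2 × 180000 + 0.04 × (-8000) + 0.32 × 103000 + 0.44 × 89000 = 36000 − 320 + 32960 + 39160 = 107800

Portfolio B ($107,800)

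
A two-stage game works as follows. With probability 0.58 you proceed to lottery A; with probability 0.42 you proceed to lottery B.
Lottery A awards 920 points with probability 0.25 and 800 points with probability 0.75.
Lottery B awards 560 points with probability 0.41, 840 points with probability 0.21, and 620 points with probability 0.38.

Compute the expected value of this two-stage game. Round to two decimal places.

EV(A) = 0.25 × 920 + 0.75 × 800 = 230 + 600 = 830
EV(B) = 0.41 × 560 + 0.21 × 840 + 0.38 × 620 = 229.6 + 176.4 + 235.6 = 641.6
Overall = 0.58 × 830 + 0.42 × 641.6 = 481.4 + 269.472 = 750.872

750.87 points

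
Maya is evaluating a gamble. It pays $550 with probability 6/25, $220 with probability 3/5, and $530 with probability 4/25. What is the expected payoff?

EV = 6/25 × 550 + 3/5 × 220 + 4/25 × 530 = 132 + 132 + 84.8 = 348.8

$348.80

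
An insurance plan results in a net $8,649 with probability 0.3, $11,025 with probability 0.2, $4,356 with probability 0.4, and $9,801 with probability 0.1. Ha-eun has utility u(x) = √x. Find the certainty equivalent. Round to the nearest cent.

$7,259.04

E[u] = 0.3·√8649 + 0.2·√11025 + 0.4·√4356 + 0.1·√9801 = 0.3·93 + 0.2·105 + 0.4·66 + 0.1·99 = 85.2
CE = (85.2)² = 7259.04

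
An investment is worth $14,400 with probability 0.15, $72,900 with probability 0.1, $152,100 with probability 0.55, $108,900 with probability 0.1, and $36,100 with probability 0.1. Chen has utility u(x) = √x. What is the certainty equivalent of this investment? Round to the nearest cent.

$97,032.25

E[u] = 0.15·√14400 + 0.1·√72900 + 0.55·√152100 + 0.1·√108900 + 0.1·√36100 = 0.15·120 + 0.1·270 + 0.55·390 + 0.1·330 + 0.1·190 = 311.5
CE = (311.5)² = 97032.25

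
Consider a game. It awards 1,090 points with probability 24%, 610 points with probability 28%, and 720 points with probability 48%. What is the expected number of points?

EV = 0.24 × 1090 + 0.28 × 610 + 0.48 × 720 = 261.6 + 170.8 + 345.6 = 778

778 points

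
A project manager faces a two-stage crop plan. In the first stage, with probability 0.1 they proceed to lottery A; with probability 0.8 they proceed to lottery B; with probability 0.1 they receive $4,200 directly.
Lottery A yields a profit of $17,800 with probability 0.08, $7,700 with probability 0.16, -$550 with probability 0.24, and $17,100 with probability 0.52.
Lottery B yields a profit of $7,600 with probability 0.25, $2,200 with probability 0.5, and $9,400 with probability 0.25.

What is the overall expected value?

EV(A) = 0.08 × 17800 + 0.16 × 7700 + 0.24 × (-550) + 0.52 × 17100 = 1424 + 1232 − 132 + 8892 = 11416
EV(B) = 0.25 × 7600 + 0.5 × 2200 + 0.25 × 9400 = 1900 + 1100 + 2350 = 5350
Branch C: 4200 (certain)
Overall = 0.1 × 11416 + 0.8 × 5350 + 0.1 × 4200 = 1141.6 + 4280 + 420 = 5841.6

$5,841.60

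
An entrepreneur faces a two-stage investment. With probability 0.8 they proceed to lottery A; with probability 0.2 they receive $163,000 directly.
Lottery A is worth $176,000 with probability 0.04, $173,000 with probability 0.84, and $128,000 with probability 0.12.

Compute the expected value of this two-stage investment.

EV(A) = 0.04 × 176000 + 0.84 × 173000 + 0.12 × 128000 = 7040 + 145320 + 15360 = 167720
Branch B: 163000 (certain)
Overall = 0.8 × 167720 + 0.2 × 163000 = 134176 + 32600 = 166776

$166,776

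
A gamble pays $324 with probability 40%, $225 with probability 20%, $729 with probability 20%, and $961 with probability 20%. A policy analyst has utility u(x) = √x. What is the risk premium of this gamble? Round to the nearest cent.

$37.36

E[u] = 0.4·√324 + 0.2·√225 + 0.2·√729 + 0.2·√961 = 0.4·18 + 0.2·15 + 0.2·27 + 0.2·31 = 21.8
CE = (21.8)² = 475.24
Risk premium = EV − CE = 512.6 − 475.24 = 37.36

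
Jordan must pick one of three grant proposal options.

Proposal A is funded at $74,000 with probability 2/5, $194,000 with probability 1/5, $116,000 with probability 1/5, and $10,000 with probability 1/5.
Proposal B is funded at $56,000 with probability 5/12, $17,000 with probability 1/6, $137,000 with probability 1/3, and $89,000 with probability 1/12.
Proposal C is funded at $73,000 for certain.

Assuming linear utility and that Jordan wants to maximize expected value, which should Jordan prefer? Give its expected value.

Proposal A ($93,600)

Proposal A = 2/5 × 74000 + 1/5 × 194000 + 1/5 × 116000 + 1/5 × 10000 = 29600 + 38800 + 23200 + 2000 = 93600
Proposal B = 5/12 × 56000 + 1/6 × 17000 + 1/3 × 137000 + 1/12 × 89000 = 23333.3333 + 2833.3333 + 45666.6667 + 7416.6667 = 79250
Proposal C: 73000 (certain)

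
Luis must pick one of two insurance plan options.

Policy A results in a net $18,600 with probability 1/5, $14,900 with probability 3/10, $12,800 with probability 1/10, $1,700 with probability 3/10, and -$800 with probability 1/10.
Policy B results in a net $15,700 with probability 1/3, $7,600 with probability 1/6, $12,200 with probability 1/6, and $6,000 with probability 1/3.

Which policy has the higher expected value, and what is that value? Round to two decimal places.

Policy A = 1/5 × 18600 + 3/10 × 14900 + 1/10 × 12800 + 3/10 × 1700 + 1/10 × (-800) = 3720 + 4470 + 1280 + 510 − 80 = 9900
Policy B = 1/3 × 15700 + 1/6 × 7600 + 1/6 × 12200 + 1/3 × 6000 = 5233.3333 + 1266.6667 + 2033.3333 + 2000 = 10533.3333

Policy B ($10,533.33)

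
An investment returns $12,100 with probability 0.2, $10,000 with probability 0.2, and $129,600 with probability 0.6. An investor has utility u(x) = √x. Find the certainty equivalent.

$66,564

E[u] = 0.2·√12100 + 0.2·√10000 + 0.6·√129600 = 0.2·110 + 0.2·100 + 0.6·360 = 258
CE = (258)² = 66564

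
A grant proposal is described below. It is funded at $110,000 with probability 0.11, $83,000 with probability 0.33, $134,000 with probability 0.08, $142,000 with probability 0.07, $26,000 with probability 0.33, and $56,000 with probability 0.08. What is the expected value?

$73,210

EV = 0.11 × 110000 + 0.33 × 83000 + 0.08 × 134000 + 0.07 × 142000 + 0.33 × 26000 + 0.08 × 56000 = 12100 + 27390 + 10720 + 9940 + 8580 + 4480 = 73210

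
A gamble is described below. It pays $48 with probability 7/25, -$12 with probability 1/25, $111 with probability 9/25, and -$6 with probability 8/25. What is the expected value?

$51

EV = 7/25 × 48 + 1/25 × (-12) + 9/25 × 111 + 8/25 × (-6) = 13.44 − 0.48 + 39.96 − 1.92 = 51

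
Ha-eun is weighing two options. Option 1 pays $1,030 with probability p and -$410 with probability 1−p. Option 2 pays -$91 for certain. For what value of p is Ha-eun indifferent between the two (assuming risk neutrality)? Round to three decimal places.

p·1030 + (1−p)·(-410) = -91
1440p − 410 = -91
p = (-91 + 410) / 1440

p = 0.222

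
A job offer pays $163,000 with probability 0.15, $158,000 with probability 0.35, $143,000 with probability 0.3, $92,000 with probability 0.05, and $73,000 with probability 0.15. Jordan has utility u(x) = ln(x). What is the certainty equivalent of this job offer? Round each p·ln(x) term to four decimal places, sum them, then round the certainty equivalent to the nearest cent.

E[u] = 0.15·ln(163000) + 0.35·ln(158000) + 0.3·ln(143000) + 0.05·ln(92000) + 0.15·ln(73000) = 1.8002 + 4.1896 + 3.5612 + 0.5715 + 1.6797 = 11.8022
CE = e^11.8022 ≈ 133545.83

$133,545.83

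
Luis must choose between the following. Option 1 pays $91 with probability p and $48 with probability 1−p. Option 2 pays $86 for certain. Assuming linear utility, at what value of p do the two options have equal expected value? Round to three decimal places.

p·91 + (1−p)·48 = 86
43p + 48 = 86
p = (86 − 48) / 43

p = 0.884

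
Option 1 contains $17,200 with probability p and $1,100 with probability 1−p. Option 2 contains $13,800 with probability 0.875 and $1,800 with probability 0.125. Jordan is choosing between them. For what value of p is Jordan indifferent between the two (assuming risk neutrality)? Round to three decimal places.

EV(Option 2) = 0.875 × 13800 + 0.125 × 1800 = 12075 + 225 = 12300
p·17200 + (1−p)·1100 = 12300
16100p + 1100 = 12300
p = (12300 − 1100) / 16100

p = 0.696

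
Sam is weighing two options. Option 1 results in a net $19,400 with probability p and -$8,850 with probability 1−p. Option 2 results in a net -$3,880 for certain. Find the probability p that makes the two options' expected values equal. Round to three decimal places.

p·19400 + (1−p)·(-8850) = -3880
28250p − 8850 = -3880
p = (-3880 + 8850) / 28250

p = 0.176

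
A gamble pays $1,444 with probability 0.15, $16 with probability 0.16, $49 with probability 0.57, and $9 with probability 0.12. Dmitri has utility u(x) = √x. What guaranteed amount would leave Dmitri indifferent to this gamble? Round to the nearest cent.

E[u] = 0.15·√1444 + 0.16·√16 + 0.57·√49 + 0.12·√9 = 0.15·38 + 0.16·4 + 0.57·7 + 0.12·3 = 10.69
CE = (10.69)² = 114.2761

$114.28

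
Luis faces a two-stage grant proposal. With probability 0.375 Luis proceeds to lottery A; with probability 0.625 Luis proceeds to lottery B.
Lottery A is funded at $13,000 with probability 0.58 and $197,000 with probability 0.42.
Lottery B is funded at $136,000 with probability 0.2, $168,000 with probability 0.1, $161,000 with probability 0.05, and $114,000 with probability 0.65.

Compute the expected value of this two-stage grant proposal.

EV(A) = 0.58 × 13000 + 0.42 × 197000 = 7540 + 82740 = 90280
EV(B) = 0.2 × 136000 + 0.1 × 168000 + 0.05 × 161000 + 0.65 × 114000 = 27200 + 16800 + 8050 + 74100 = 126150
Overall = 0.375 × 90280 + 0.625 × 126150 = 33855 + 78843.75 = 112698.75

$112,698.75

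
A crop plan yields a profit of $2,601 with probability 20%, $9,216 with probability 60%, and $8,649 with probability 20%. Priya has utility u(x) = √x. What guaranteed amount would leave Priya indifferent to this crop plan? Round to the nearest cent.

$7,464.96

E[u] = 0.2·√2601 + 0.6·√9216 + 0.2·√8649 = 0.2·51 + 0.6·96 + 0.2·93 = 86.4
CE = (86.4)² = 7464.96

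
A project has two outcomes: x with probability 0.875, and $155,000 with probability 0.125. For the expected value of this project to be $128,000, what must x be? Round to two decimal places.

x = $124,142.86

0.875·x + 0.125·155000 = 128000
0.875·x = 128000 − 19375 = 108625
x = 108625 / 0.875 = 124142.8571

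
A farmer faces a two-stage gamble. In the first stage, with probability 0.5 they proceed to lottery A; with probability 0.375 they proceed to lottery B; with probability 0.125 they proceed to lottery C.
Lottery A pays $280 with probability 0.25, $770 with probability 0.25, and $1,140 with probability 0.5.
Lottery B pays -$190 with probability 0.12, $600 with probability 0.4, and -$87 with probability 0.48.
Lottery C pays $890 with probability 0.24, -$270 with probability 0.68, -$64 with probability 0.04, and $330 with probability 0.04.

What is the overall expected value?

$487.12

EV(A) = 0.25 × 280 + 0.25 × 770 + 0.5 × 1140 = 70 + 192.5 + 570 = 832.5
EV(B) = 0.12 × (-190) + 0.4 × 600 + 0.48 × (-87) = -22.8 + 240 − 41.76 = 175.44
EV(C) = 0.24 × 890 + 0.68 × (-270) + 0.04 × (-64) + 0.04 × 330 = 213.6 − 183.6 − 2.56 + 13.2 = 40.64
Overall = 0.5 × 832.5 + 0.375 × 175.44 + 0.125 × 40.64 = 416.25 + 65.79 + 5.08 = 487.12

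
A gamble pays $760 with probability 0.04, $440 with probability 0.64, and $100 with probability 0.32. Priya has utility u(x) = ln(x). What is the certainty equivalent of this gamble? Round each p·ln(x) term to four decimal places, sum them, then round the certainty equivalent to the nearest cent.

$279.92

E[u] = 0.04·ln(760) + 0.64·ln(440) + 0.32·ln(100) = 0.2653 + 3.8955 + 1.4737 = 5.6345
CE = e^5.6345 ≈ 279.92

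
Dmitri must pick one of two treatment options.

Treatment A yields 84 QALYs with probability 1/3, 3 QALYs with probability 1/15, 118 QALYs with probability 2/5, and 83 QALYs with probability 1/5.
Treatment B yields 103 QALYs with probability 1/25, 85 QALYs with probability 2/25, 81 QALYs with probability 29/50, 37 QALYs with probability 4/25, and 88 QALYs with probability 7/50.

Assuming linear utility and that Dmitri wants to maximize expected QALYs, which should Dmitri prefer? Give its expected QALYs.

Treatment A = 1/3 × 84 + 1/15 × 3 + 2/5 × 118 + 1/5 × 83 = 28 + 0.2 + 47.2 + 16.6 = 92
Treatment B = 1/25 × 103 + 2/25 × 85 + 29/50 × 81 + 4/25 × 37 + 7/50 × 88 = 4.12 + 6.8 + 46.98 + 5.92 + 12.32 = 76.14

Treatment A (92 QALYs)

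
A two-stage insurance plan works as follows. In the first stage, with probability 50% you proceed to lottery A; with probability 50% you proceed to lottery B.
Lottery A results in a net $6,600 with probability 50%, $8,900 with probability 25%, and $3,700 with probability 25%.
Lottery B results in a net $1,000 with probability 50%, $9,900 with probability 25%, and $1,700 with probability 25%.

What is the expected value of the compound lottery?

$4,925

EV(A) = 0.5 × 6600 + 0.25 × 8900 + 0.25 × 3700 = 3300 + 2225 + 925 = 6450
EV(B) = 0.5 × 1000 + 0.25 × 9900 + 0.25 × 1700 = 500 + 2475 + 425 = 3400
Overall = 0.5 × 6450 + 0.5 × 3400 = 3225 + 1700 = 4925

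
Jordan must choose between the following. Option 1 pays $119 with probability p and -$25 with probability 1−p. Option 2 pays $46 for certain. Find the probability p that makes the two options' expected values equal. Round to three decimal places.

p·119 + (1−p)·(-25) = 46
144p − 25 = 46
p = (46 + 25) / 144

p = 0.493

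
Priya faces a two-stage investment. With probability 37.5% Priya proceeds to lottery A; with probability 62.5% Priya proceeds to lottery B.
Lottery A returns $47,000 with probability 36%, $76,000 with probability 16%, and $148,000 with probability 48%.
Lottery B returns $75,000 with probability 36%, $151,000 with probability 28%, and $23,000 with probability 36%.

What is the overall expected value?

$86,020

EV(A) = 0.36 × 47000 + 0.16 × 76000 + 0.48 × 148000 = 16920 + 12160 + 71040 = 100120
EV(B) = 0.36 × 75000 + 0.28 × 151000 + 0.36 × 23000 = 27000 + 42280 + 8280 = 77560
Overall = 0.375 × 100120 + 0.625 × 77560 = 37545 + 48475 = 86020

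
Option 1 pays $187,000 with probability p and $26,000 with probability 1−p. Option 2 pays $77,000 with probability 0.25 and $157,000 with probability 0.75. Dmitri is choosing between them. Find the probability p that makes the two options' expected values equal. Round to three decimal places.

EV(Option 2) = 0.25 × 77000 + 0.75 × 157000 = 19250 + 117750 = 137000
p·187000 + (1−p)·26000 = 137000
161000p + 26000 = 137000
p = (137000 − 26000) / 161000

p = 0.689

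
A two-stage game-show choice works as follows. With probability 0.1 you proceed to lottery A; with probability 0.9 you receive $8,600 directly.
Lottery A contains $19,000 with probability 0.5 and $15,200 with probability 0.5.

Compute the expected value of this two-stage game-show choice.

$9,450

EV(A) = 0.5 × 19000 + 0.5 × 15200 = 9500 + 7600 = 17100
Branch B: 8600 (certain)
Overall = 0.1 × 17100 + 0.9 × 8600 = 1710 + 7740 = 9450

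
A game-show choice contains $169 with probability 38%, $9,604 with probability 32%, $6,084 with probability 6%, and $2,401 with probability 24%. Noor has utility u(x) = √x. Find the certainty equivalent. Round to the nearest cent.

E[u] = 0.38·√169 + 0.32·√9604 + 0.06·√6084 + 0.24·√2401 = 0.38·13 + 0.32·98 + 0.06·78 + 0.24·49 = 52.74
CE = (52.74)² = 2781.5076

$2,781.51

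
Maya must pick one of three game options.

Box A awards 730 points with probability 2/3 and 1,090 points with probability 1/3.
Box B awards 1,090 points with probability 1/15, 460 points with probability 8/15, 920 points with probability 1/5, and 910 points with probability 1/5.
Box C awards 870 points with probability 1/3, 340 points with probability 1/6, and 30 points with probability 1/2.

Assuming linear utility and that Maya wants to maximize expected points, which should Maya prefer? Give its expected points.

Box A = 2/3 × 730 + 1/3 × 1090 = 486.6667 + 363.3333 = 850
Box B = 1/15 × 1090 + 8/15 × 460 + 1/5 × 920 + 1/5 × 910 = 72.6667 + 245.3333 + 184 + 182 = 684
Box C = 1/3 × 870 + 1/6 × 340 + 1/2 × 30 = 290 + 56.6667 + 15 = 361.6667

Box A (850 points)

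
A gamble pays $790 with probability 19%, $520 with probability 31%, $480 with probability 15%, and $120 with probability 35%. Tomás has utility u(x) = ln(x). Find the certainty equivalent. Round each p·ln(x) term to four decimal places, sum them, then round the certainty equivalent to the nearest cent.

E[u] = 0.19·ln(790) + 0.31·ln(520) + 0.15·ln(480) + 0.35·ln(120) = 1.2677 + 1.9387 + 0.9261 + 1.6756 = 5.8081
CE = e^5.8081 ≈ 332.99

$332.99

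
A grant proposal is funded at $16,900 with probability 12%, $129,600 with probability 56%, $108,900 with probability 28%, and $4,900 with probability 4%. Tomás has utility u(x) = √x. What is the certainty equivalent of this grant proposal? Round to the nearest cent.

$97,593.76

E[u] = 0.12·√16900 + 0.56·√129600 + 0.28·√108900 + 0.04·√4900 = 0.12·130 + 0.56·360 + 0.28·330 + 0.04·70 = 312.4
CE = (312.4)² = 97593.76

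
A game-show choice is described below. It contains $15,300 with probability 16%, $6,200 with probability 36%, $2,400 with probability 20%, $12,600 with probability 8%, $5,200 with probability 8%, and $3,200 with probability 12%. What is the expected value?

$6,968

EV = 0.16 × 15300 + 0.36 × 6200 + 0.2 × 2400 + 0.08 × 12600 + 0.08 × 5200 + 0.12 × 3200 = 2448 + 2232 + 480 + 1008 + 416 + 384 = 6968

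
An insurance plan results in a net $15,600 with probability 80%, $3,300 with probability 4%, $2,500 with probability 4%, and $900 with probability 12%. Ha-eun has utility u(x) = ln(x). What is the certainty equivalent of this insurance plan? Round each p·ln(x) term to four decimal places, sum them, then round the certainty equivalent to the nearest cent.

E[u] = 0.8·ln(15600) + 0.04·ln(3300) + 0.04·ln(2500) + 0.12·ln(900) = 7.7240 + 0.3241 + 0.3130 + 0.8163 = 9.1774
CE = e^9.1774 ≈ 9675.96

$9,675.96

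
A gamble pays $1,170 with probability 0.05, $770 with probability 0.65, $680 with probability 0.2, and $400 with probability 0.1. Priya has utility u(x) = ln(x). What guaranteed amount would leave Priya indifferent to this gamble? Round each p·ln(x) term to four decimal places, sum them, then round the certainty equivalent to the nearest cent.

E[u] = 0.05·ln(1170) + 0.65·ln(770) + 0.2·ln(680) + 0.1·ln(400) = 0.3532 + 4.3202 + 1.3044 + 0.5991 = 6.5769
CE = e^6.5769 ≈ 718.31

$718.31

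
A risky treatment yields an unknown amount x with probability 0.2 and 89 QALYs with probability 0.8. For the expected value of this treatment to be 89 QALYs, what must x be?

0.2·x + 0.8·89 = 89
0.2·x = 89 − 71.2 = 17.8
x = 17.8 / 0.2 = 89

x = 89 QALYs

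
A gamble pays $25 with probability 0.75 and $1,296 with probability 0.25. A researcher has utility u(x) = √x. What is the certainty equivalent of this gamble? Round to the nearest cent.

$162.56

E[u] = 0.75·√25 + 0.25·√1296 = 0.75·5 + 0.25·36 = 12.75
CE = (12.75)² = 162.5625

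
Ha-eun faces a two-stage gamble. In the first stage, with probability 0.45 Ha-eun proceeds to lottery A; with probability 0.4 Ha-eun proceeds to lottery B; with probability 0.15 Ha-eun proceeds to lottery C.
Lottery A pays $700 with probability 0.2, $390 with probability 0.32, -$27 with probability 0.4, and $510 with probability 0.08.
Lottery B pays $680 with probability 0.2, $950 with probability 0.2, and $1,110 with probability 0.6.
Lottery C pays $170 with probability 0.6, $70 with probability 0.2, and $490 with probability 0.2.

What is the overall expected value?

EV(A) = 0.2 × 700 + 0.32 × 390 + 0.4 × (-27) + 0.08 × 510 = 140 + 124.8 − 10.8 + 40.8 = 294.8
EV(B) = 0.2 × 680 + 0.2 × 950 + 0.6 × 1110 = 136 + 190 + 666 = 992
EV(C) = 0.6 × 170 + 0.2 × 70 + 0.2 × 490 = 102 + 14 + 98 = 214
Overall = 0.45 × 294.8 + 0.4 × 992 + 0.15 × 214 = 132.66 + 396.8 + 32.1 = 561.56

$561.56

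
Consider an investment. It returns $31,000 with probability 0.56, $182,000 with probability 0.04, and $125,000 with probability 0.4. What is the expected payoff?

$74,640

EV = 0.56 × 31000 + 0.04 × 182000 + 0.4 × 125000 = 17360 + 7280 + 50000 = 74640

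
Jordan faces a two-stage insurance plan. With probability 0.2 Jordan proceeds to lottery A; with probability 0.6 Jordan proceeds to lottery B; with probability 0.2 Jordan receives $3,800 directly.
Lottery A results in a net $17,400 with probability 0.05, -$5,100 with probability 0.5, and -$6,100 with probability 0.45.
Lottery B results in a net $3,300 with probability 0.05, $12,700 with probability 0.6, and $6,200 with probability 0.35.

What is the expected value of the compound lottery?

EV(A) = 0.05 × 17400 + 0.5 × (-5100) + 0.45 × (-6100) = 870 − 2550 − 2745 = -4425
EV(B) = 0.05 × 3300 + 0.6 × 12700 + 0.35 × 6200 = 165 + 7620 + 2170 = 9955
Branch C: 3800 (certain)
Overall = 0.2 × (-4425) + 0.6 × 9955 + 0.2 × 3800 = -885 + 5973 + 760 = 5848

$5,848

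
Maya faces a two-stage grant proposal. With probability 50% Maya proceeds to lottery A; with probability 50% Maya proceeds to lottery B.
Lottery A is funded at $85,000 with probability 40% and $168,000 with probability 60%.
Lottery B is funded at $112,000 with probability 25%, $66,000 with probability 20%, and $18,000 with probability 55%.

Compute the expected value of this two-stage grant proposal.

EV(A) = 0.4 × 85000 + 0.6 × 168000 = 34000 + 100800 = 134800
EV(B) = 0.25 × 112000 + 0.2 × 66000 + 0.55 × 18000 = 28000 + 13200 + 9900 = 51100
Overall = 0.5 × 134800 + 0.5 × 51100 = 67400 + 25550 = 92950

$92,950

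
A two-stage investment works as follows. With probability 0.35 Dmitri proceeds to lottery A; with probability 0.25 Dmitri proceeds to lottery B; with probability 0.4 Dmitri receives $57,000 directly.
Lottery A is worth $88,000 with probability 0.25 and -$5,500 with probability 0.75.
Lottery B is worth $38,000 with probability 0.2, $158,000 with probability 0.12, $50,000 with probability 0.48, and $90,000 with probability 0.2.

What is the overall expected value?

$46,196.25

EV(A) = 0.25 × 88000 + 0.75 × (-5500) = 22000 − 4125 = 17875
EV(B) = 0.2 × 38000 + 0.12 × 158000 + 0.48 × 50000 + 0.2 × 90000 = 7600 + 18960 + 24000 + 18000 = 68560
Branch C: 57000 (certain)
Overall = 0.35 × 17875 + 0.25 × 68560 + 0.4 × 57000 = 6256.25 + 17140 + 22800 = 46196.25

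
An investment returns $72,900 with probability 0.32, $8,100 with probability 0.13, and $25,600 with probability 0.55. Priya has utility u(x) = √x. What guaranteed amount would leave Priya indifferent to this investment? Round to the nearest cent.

$34,633.21

E[u] = 0.32·√72900 + 0.13·√8100 + 0.55·√25600 = 0.32·270 + 0.13·90 + 0.55·160 = 186.1
CE = (186.1)² = 34633.21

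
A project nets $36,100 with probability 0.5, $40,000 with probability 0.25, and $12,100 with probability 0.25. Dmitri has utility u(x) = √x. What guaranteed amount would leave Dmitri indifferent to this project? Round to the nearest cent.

E[u] = 0.5·√36100 + 0.25·√40000 + 0.25·√12100 = 0.5·190 + 0.25·200 + 0.25·110 = 172.5
CE = (172.5)² = 29756.25

$29,756.25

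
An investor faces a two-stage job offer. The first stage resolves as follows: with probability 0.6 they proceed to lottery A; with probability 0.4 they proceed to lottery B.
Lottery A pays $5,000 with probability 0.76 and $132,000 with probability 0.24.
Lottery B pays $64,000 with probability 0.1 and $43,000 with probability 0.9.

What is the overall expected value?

EV(A) = 0.76 × 5000 + 0.24 × 132000 = 3800 + 31680 = 35480
EV(B) = 0.1 × 64000 + 0.9 × 43000 = 6400 + 38700 = 45100
Overall = 0.6 × 35480 + 0.4 × 45100 = 21288 + 18040 = 39328

$39,328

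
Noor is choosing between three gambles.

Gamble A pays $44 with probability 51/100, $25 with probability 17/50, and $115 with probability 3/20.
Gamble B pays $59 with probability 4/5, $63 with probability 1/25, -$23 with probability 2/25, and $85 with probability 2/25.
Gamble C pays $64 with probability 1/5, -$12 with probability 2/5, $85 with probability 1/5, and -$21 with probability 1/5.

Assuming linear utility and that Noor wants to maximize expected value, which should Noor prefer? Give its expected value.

Gamble B ($54.68)

Gamble A = 51/100 × 44 + 17/50 × 25 + 3/20 × 115 = 22.44 + 8.5 + 17.25 = 48.19
Gamble B = 4/5 × 59 + 1/25 × 63 + 2/25 × (-23) + 2/25 × 85 = 47.2 + 2.52 − 1.84 + 6.8 = 54.68
Gamble C = 1/5 × 64 + 2/5 × (-12) + 1/5 × 85 + 1/5 × (-21) = 12.8 − 4.8 + 17 − 4.2 = 20.8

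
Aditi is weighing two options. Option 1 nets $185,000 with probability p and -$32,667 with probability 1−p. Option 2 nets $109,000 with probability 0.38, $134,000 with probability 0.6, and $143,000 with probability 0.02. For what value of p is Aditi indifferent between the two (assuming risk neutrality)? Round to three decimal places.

p = 0.723

EV(Option 2) = 0.38 × 109000 + 0.6 × 134000 + 0.02 × 143000 = 41420 + 80400 + 2860 = 124680
p·185000 + (1−p)·(-32667) = 124680
217667p − 32667 = 124680
p = (124680 + 32667) / 217667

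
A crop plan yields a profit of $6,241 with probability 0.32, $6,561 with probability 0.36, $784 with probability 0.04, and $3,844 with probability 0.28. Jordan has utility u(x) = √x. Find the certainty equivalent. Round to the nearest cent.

$5,317.33

E[u] = 0.32·√6241 + 0.36·√6561 + 0.04·√784 + 0.28·√3844 = 0.32·79 + 0.36·81 + 0.04·28 + 0.28·62 = 72.92
CE = (72.92)² = 5317.3264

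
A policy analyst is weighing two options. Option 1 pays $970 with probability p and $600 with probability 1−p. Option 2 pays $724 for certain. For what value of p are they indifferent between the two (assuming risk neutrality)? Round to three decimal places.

p = 0.335

p·970 + (1−p)·600 = 724
370p + 600 = 724
p = (724 − 600) / 370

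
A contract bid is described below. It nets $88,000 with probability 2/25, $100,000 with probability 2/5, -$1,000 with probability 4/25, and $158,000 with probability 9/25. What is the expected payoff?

$103,760

EV = 2/25 × 88000 + 2/5 × 100000 + 4/25 × (-1000) + 9/25 × 158000 = 7040 + 40000 − 160 + 56880 = 103760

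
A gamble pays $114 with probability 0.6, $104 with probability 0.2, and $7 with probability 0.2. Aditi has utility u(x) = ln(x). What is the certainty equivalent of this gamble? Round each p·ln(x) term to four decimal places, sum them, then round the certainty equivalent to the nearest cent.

E[u] = 0.6·ln(114) + 0.2·ln(104) + 0.2·ln(7) = 2.8417 + 0.9289 + 0.3892 = 4.1598
CE = e^4.1598 ≈ 64.06

$64.06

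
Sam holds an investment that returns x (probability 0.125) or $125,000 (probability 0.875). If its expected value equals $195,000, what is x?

0.125·x + 0.875·125000 = 195000
0.125·x = 195000 − 109375 = 85625
x = 85625 / 0.125 = 685000

x = $685,000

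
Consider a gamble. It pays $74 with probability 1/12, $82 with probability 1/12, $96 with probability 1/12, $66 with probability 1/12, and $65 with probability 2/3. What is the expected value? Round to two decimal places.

$69.83

EV = 1/12 × 74 + 1/12 × 82 + 1/12 × 96 + 1/12 × 66 + 2/3 × 65 = 6.1667 + 6.8333 + 8 + 5.5 + 43.3333 = 69.8333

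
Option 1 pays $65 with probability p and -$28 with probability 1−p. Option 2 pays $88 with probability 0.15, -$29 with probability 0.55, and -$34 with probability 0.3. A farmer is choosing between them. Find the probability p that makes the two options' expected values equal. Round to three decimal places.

EV(Option 2) = 0.15 × 88 + 0.55 × (-29) + 0.3 × (-34) = 13.2 − 15.95 − 10.2 = -12.95
p·65 + (1−p)·(-28) = -12.95
93p − 28 = -12.95
p = (-12.95 + 28) / 93

p = 0.162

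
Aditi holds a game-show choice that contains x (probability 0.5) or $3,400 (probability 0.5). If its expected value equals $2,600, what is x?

0.5·x + 0.5·3400 = 2600
0.5·x = 2600 − 1700 = 900
x = 900 / 0.5 = 1800

x = $1,800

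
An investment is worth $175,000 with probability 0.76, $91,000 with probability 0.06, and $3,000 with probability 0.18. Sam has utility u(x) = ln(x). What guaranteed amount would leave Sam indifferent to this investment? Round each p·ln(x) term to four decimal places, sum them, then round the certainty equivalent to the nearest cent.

E[u] = 0.76·ln(175000) + 0.06·ln(91000) + 0.18·ln(3000) = 9.1751 + 0.6851 + 1.4411 = 11.3013
CE = e^11.3013 ≈ 80926.77

$80,926.77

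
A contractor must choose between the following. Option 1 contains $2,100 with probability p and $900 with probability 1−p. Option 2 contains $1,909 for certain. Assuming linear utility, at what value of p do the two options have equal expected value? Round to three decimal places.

p·2100 + (1−p)·900 = 1909
1200p + 900 = 1909
p = (1909 − 900) / 1200

p = 0.841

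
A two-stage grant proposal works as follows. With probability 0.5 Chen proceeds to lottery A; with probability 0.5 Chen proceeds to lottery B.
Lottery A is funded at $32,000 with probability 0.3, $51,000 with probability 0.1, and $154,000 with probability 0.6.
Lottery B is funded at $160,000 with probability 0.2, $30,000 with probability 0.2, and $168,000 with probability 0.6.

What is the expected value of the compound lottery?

$122,950

EV(A) = 0.3 × 32000 + 0.1 × 51000 + 0.6 × 154000 = 9600 + 5100 + 92400 = 107100
EV(B) = 0.2 × 160000 + 0.2 × 30000 + 0.6 × 168000 = 32000 + 6000 + 100800 = 138800
Overall = 0.5 × 107100 + 0.5 × 138800 = 53550 + 69400 = 122950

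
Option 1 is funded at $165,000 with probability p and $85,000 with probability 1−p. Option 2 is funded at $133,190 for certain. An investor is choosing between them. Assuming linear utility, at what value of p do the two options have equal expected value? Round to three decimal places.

p = 0.602

p·165000 + (1−p)·85000 = 133190
80000p + 85000 = 133190
p = (133190 − 85000) / 80000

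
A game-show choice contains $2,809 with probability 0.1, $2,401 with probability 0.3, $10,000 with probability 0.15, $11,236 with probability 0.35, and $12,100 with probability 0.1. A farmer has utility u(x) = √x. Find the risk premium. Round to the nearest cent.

$738.19

E[u] = 0.1·√2809 + 0.3·√2401 + 0.15·√10000 + 0.35·√11236 + 0.1·√12100 = 0.1·53 + 0.3·49 + 0.15·100 + 0.35·106 + 0.1·110 = 83.1
CE = (83.1)² = 6905.61
Risk premium = EV − CE = 7643.8 − 6905.61 = 738.19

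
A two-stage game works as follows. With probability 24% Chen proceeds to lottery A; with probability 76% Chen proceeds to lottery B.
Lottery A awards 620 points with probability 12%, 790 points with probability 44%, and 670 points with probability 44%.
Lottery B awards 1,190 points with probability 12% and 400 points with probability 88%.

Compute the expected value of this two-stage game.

548.08 points

EV(A) = 0.12 × 620 + 0.44 × 790 + 0.44 × 670 = 74.4 + 347.6 + 294.8 = 716.8
EV(B) = 0.12 × 1190 + 0.88 × 400 = 142.8 + 352 = 494.8
Overall = 0.24 × 716.8 + 0.76 × 494.8 = 172.032 + 376.048 = 548.08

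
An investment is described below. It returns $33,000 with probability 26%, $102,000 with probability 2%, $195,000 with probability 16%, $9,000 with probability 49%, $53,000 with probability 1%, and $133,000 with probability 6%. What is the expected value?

$54,740

EV = 0.26 × 33000 + 0.02 × 102000 + 0.16 × 195000 + 0.49 × 9000 + 0.01 × 53000 + 0.06 × 133000 = 8580 + 2040 + 31200 + 4410 + 530 + 7980 = 54740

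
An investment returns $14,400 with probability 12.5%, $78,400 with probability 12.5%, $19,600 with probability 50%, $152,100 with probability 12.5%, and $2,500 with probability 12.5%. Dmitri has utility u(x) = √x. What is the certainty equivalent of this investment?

$30,625

E[u] = 0.125·√14400 + 0.125·√78400 + 0.5·√19600 + 0.125·√152100 + 0.125·√2500 = 0.125·120 + 0.125·280 + 0.5·140 + 0.125·390 + 0.125·50 = 175
CE = (175)² = 30625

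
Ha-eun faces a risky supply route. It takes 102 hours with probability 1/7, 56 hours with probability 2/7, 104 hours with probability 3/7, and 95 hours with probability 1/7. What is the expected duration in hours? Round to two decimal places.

EV = 1/7 × 102 + 2/7 × 56 + 3/7 × 104 + 1/7 × 95 = 14.5714 + 16 + 44.5714 + 13.5714 = 88.7143

88.71 hours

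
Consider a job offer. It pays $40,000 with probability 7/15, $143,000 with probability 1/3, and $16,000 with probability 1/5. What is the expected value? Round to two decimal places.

EV = 7/15 × 40000 + 1/3 × 143000 + 1/5 × 16000 = 18666.6667 + 47666.6667 + 3200 = 69533.3333

$69,533.33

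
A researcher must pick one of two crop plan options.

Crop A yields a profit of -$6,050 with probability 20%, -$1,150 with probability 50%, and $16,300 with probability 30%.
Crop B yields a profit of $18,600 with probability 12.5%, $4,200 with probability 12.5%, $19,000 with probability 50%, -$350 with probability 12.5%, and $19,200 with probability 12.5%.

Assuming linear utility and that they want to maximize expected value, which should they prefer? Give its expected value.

Crop B ($14,706.25)

Crop A = 0.2 × (-6050) + 0.5 × (-1150) + 0.3 × 16300 = -1210 − 575 + 4890 = 3105
Crop B = 0.125 × 18600 + 0.125 × 4200 + 0.5 × 19000 + 0.125 × (-350) + 0.125 × 19200 = 2325 + 525 + 9500 − 43.75 + 2400 = 14706.25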